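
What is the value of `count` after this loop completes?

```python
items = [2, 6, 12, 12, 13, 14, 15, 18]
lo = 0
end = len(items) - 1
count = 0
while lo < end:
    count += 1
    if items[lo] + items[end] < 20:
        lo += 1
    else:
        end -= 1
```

Steps to find pair summing to 20
`count` takes the values: 0 → 1 → 2 → 3 → 4 → 5 → 6 → 7

Answer: 7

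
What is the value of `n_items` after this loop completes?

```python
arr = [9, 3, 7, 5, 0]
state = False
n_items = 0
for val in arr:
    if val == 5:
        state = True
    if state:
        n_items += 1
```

Count elements after first 5 in [9, 3, 7, 5, 0]
`n_items` takes the values: 0 → 1 → 2

Answer: 2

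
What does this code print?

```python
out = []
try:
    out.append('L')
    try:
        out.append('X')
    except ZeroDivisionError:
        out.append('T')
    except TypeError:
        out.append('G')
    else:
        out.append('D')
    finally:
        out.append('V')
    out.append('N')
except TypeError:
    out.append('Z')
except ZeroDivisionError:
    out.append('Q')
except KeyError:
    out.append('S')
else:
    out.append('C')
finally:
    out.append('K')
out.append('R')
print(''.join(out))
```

Execution trace: 'L' (try body) → 'X' (inner try body, no exception) → 'D' (inner else) → 'V' (inner finally) → 'N' (try body, no exception) → 'C' (else) → 'K' (finally) → 'R' (after the try/except). Output: LXDVNCKR

Answer: LXDVNCKR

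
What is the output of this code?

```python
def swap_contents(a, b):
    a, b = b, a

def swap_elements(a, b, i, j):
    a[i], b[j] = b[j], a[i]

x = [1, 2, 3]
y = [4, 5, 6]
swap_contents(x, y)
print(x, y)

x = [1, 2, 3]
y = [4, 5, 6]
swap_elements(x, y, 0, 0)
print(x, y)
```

Key concept: parameter rebinding vs mutation.
Step by step:
`x = [1, 2, 3]` → x = [1, 2, 3]
`y = [4, 5, 6]` → y = [4, 5, 6]
`swap_contents(x, y)` → no visible change to tracked variables
`print(x, y)` → prints [1, 2, 3] [4, 5, 6]
`x = [1, 2, 3]` → x = [1, 2, 3]
`y = [4, 5, 6]` → y = [4, 5, 6]
`swap_elements(x, y, 0, 0)` → x = [4, 2, 3]; y = [1, 5, 6]
`print(x, y)` → prints [4, 2, 3] [1, 5, 6]

Answer:
[1, 2, 3] [4, 5, 6]
[4, 2, 3] [1, 5, 6]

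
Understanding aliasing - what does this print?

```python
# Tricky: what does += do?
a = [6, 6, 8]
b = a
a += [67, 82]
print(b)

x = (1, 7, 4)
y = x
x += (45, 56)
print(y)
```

Key concept: += behavior differs for mutable vs immutable.
Step by step:
`a = [6, 6, 8]` → a = [6, 6, 8]
`b = a` → b = [6, 6, 8] (same object as a)
`a += [67, 82]` → a = [6, 6, 8, 67, 82] (same object as b); b = [6, 6, 8, 67, 82] (same object as a)
`print(b)` → prints [6, 6, 8, 67, 82]
`x = (1, 7, 4)` → x = (1, 7, 4)
`y = x` → y = (1, 7, 4)
`x += (45, 56)` → x = (1, 7, 4, 45, 56)
`print(y)` → prints (1, 7, 4)

Answer:
[6, 6, 8, 67, 82]
(1, 7, 4)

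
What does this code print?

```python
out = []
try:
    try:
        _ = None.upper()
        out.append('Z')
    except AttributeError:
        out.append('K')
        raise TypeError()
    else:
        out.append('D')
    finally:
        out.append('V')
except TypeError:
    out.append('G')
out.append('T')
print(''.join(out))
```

Execution trace: 'K' (inner except AttributeError) → 'V' (inner finally) → 'G' (outer except TypeError) → 'T' (after the try/except). Output: KVGT

Answer: KVGT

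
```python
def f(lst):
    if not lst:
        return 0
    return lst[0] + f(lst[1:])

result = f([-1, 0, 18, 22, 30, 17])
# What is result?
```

(-1) + 0 + 18 + 22 + 30 + 17 + 0 = 86

Answer: 86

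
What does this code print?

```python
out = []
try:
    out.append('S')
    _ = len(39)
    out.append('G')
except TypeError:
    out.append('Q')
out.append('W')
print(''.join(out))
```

Execution trace: 'S' (try body) → 'Q' (except TypeError) → 'W' (after the try/except). Output: SQW

Answer: SQW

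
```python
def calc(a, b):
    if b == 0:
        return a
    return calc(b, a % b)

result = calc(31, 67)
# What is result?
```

calc(31, 67) -> calc(67, 31) -> calc(31, 5) -> calc(5, 1) -> calc(1, 0) -> 1

Answer: 1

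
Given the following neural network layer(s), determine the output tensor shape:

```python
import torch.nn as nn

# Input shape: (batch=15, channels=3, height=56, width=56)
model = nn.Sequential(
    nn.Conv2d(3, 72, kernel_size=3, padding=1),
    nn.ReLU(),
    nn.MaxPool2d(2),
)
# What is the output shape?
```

Input: (15, 3, 56, 56) -> after Conv2d: (15, 72, 56, 56) -> after ReLU: (15, 72, 56, 56) -> Output: (15, 72, 28, 28)

Answer: (15, 72, 28, 28)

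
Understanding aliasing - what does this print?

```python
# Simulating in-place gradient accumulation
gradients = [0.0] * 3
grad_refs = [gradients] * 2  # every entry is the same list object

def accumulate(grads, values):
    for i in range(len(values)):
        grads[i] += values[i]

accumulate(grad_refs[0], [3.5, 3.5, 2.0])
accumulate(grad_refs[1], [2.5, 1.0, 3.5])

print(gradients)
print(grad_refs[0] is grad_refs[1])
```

Key concept: gradient accumulation aliasing.
Step by step:
`gradients = [0.0] * 3` → gradients = [0.0, 0.0, 0.0]
`grad_refs = [gradients] * 2` → grad_refs = [[0.0, 0.0, 0.0], [0.0, 0.0, 0.0]]
`accumulate(grad_refs[0], [3.5, 3.5, 2.0])` → gradients = [3.5, 3.5, 2.0]; grad_refs = [[3.5, 3.5, 2.0], [3.5, 3.5, 2.0]]
`accumulate(grad_refs[1], [2.5, 1.0, 3.5])` → gradients = [6.0, 4.5, 5.5]; grad_refs = [[6.0, 4.5, 5.5], [6.0, 4.5, 5.5]]
`print(gradients)` → prints [6.0, 4.5, 5.5]
`print(grad_refs[0] is grad_refs[1])` → prints True

Answer:
[6.0, 4.5, 5.5]
True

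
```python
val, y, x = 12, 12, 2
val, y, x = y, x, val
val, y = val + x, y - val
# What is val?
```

Trace:
`val, y, x = 12, 12, 2` → val = 12; y = 12; x = 2
`val, y, x = y, x, val` → val = 12; y = 2; x = 12
`val, y = val + x, y - val` → val = 24; y = -10
So val = 24

Answer: 24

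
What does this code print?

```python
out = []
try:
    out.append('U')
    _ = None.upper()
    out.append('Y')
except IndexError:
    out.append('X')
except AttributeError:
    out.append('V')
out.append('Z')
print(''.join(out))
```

Execution trace: 'U' (try body) → 'V' (except AttributeError) → 'Z' (after the try/except). Output: UVZ

Answer: UVZ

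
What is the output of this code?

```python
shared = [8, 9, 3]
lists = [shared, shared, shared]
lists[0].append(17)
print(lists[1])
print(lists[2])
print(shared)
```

Key concept: list of same reference.
Step by step:
`shared = [8, 9, 3]` → shared = [8, 9, 3]
`lists = [shared, shared, shared]` → lists = [[8, 9, 3], [8, 9, 3], [8, 9, 3]]
`lists[0].append(17)` → shared = [8, 9, 3, 17]; lists = [[8, 9, 3, 17], [8, 9, 3, 17], [8, 9, 3, 17]]
`print(lists[1])` → prints [8, 9, 3, 17]
`print(lists[2])` → prints [8, 9, 3, 17]
`print(shared)` → prints [8, 9, 3, 17]

Answer:
[8, 9, 3, 17]
[8, 9, 3, 17]
[8, 9, 3, 17]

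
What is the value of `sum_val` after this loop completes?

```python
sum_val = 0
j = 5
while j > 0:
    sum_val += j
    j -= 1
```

Sum 5 down to 1
`sum_val` takes the values: 0 → 5 → 9 → 12 → 14 → 15

Answer: 15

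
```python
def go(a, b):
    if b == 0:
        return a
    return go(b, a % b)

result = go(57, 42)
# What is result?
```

go(57, 42) -> go(42, 15) -> go(15, 12) -> go(12, 3) -> go(3, 0) -> 3

Answer: 3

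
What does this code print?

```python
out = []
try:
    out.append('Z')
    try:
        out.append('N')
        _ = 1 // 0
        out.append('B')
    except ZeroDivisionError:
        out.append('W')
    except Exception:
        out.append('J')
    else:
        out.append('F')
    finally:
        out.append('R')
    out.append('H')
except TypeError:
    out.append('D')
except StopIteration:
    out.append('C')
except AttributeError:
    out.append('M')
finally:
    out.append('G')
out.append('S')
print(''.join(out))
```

Execution trace: 'Z' (try body) → 'N' (inner try body) → 'W' (inner except ZeroDivisionError) → 'R' (inner finally) → 'H' (try body, no exception) → 'G' (finally) → 'S' (after the try/except). Output: ZNWRHGS

Answer: ZNWRHGS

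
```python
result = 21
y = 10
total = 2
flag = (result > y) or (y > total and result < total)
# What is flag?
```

Trace:
`result = 21` → result = 21
`y = 10` → y = 10
`total = 2` → total = 2
`flag = (result > y) or (y > total and result < total)` → flag = True
So flag = True

Answer: True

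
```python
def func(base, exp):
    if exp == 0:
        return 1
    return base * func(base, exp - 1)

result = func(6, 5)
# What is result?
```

func(6, 5) = 6 * 6 * 6 * 6 * 6 = 7776

Answer: 7776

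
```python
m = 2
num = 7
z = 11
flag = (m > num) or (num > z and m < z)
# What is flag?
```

Trace:
`m = 2` → m = 2
`num = 7` → num = 7
`z = 11` → z = 11
`flag = (m > num) or (num > z and m < z)` → flag = False
So flag = False

Answer: False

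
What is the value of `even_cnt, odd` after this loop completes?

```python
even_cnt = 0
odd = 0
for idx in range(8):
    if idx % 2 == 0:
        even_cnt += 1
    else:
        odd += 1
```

Count evens and odds in range(8)
`even_cnt, odd` takes the values: (0, 0) → (1, 0) → (1, 1) → (2, 1) → (2, 2) → (3, 2) → (3, 3) → (4, 3) → (4, 4)

Answer: 4, 4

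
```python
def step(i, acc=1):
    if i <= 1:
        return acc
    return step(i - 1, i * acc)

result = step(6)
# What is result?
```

Accumulator trace (n, acc): (6, 1) -> (5, 6) -> (4, 30) -> (3, 120) -> (2, 360) -> (1, 720) -> return 720

Answer: 720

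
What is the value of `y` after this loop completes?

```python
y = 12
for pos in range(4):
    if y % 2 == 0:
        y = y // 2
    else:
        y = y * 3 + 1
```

Collatz-style transformation from 12
`y` takes the values: 12 → 6 → 3 → 10 → 5

Answer: 5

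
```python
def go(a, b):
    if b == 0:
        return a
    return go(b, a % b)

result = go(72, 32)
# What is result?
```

go(72, 32) -> go(32, 8) -> go(8, 0) -> 8

Answer: 8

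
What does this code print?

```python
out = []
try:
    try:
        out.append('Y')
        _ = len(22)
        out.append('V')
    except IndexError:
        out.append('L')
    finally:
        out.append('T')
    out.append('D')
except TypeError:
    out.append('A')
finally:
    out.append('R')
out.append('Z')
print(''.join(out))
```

Execution trace: 'Y' (inner try body) → 'T' (inner finally) → 'A' (except TypeError) → 'R' (finally) → 'Z' (after the try/except). Output: YTARZ

Answer: YTARZ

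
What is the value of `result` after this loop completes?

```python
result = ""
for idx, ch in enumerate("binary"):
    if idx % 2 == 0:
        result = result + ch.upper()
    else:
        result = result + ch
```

Uppercase even positions in 'binary'
`result` takes the values: "" → "B" → "Bi" → "BiN" → "BiNa" → "BiNaR" → "BiNaRy"

Answer: "BiNaRy"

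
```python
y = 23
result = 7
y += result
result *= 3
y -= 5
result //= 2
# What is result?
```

Trace:
`y = 23` → y = 23
`result = 7` → result = 7
`y += result` → y = 30
`result *= 3` → result = 21
`y -= 5` → y = 25
`result //= 2` → result = 10
So result = 10

Answer: 10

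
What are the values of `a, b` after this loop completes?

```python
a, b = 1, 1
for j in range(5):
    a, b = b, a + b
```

Fibonacci: after 5 iterations
`a, b` takes the values: (1, 1) → (1, 2) → (2, 3) → (3, 5) → (5, 8) → (8, 13)

Answer: 8, 13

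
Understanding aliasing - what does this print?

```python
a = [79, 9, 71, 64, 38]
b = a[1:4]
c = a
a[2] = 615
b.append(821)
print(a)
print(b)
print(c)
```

Key concept: slice vs alias.
Step by step:
`a = [79, 9, 71, 64, 38]` → a = [79, 9, 71, 64, 38]
`b = a[1:4]` → b = [9, 71, 64]
`c = a` → c = [79, 9, 71, 64, 38] (same object as a)
`a[2] = 615` → a = [79, 9, 615, 64, 38] (same object as c); c = [79, 9, 615, 64, 38] (same object as a)
`b.append(821)` → b = [9, 71, 64, 821]
`print(a)` → prints [79, 9, 615, 64, 38]
`print(b)` → prints [9, 71, 64, 821]
`print(c)` → prints [79, 9, 615, 64, 38]

Answer:
[79, 9, 615, 64, 38]
[9, 71, 64, 821]
[79, 9, 615, 64, 38]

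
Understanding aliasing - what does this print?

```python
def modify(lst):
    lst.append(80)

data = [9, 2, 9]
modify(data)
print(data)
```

Key concept: function modifies passed list.
Step by step:
`data = [9, 2, 9]` → data = [9, 2, 9]
`modify(data)` → data = [9, 2, 9, 80]
`print(data)` → prints [9, 2, 9, 80]

Answer: [9, 2, 9, 80]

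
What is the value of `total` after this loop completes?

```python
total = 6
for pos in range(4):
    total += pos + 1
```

Start at 6, add 1 to 4 = 16
`total` takes the values: 6 → 7 → 9 → 12 → 16

Answer: 16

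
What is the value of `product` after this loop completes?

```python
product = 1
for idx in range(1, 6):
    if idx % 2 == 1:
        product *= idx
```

Product of odd numbers 1 to 5
`product` takes the values: 1 → 3 → 15

Answer: 15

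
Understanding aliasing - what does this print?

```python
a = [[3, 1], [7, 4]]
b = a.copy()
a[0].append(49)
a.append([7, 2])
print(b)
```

Key concept: shallow copy with nested lists.
Step by step:
`a = [[3, 1], [7, 4]]` → a = [[3, 1], [7, 4]]
`b = a.copy()` → b = [[3, 1], [7, 4]]
`a[0].append(49)` → a = [[3, 1, 49], [7, 4]]; b = [[3, 1, 49], [7, 4]]
`a.append([7, 2])` → a = [[3, 1, 49], [7, 4], [7, 2]]
`print(b)` → prints [[3, 1, 49], [7, 4]]

Answer: [[3, 1, 49], [7, 4]]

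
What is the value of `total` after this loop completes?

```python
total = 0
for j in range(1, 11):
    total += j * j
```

Sum of squares 1² to 10² = 385
`total` takes the values: 0 → 1 → 5 → 14 → 30 → 55 → 91 → 140 → 204 → 285 → 385

Answer: 385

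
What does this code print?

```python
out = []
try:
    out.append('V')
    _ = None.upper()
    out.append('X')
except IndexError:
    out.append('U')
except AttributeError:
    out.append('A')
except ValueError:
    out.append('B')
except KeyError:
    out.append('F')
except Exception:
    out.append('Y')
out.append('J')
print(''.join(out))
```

Execution trace: 'V' (try body) → 'A' (except AttributeError) → 'J' (after the try/except). Output: VAJ

Answer: VAJ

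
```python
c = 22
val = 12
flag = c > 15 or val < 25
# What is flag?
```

Trace:
`c = 22` → c = 22
`val = 12` → val = 12
`flag = c > 15 or val < 25` → flag = True
So flag = True

Answer: True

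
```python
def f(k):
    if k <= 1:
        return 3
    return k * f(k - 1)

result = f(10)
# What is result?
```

f(10) = 10 * 9 * 8 * 7 * 6 * 5 * 4 * 3 * 2 * 3 = 10886400

Answer: 10886400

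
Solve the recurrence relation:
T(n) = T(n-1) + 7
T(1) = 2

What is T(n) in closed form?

Unrolling: T(n) = T(1) + 7·(n-1) = 2 + 7(n-1) = 7n - 5.

Answer: T(n) = 7n - 5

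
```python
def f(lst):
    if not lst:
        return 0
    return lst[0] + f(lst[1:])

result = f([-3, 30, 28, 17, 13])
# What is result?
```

(-3) + 30 + 28 + 17 + 13 + 0 = 85

Answer: 85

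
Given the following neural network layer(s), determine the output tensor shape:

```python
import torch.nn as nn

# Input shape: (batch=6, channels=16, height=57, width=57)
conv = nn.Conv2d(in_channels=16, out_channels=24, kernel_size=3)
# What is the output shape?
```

Input: (6, 16, 57, 57) -> Output: (6, 24, 55, 55)

Answer: (6, 24, 55, 55)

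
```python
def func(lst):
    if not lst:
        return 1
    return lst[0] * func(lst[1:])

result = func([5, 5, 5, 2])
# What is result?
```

Product over [5, 5, 5, 2] = 5 * 5 * 5 * 2 = 250

Answer: 250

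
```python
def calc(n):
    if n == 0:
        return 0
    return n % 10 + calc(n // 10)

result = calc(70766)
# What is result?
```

Sum of digits of 70766: 6 + 6 + 7 + 0 + 7 = 26

Answer: 26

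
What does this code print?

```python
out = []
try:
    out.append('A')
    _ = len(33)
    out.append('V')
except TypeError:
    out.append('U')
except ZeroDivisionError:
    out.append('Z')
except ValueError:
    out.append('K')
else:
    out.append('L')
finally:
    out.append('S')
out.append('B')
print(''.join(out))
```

Execution trace: 'A' (try body) → 'U' (except TypeError) → 'S' (finally) → 'B' (after the try/except). Output: AUSB

Answer: AUSB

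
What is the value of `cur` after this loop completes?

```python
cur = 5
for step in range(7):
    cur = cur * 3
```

Multiply by 3, 7 times: 5 * 3^7 = 10935
`cur` takes the values: 5 → 15 → 45 → 135 → 405 → 1215 → 3645 → 10935

Answer: 10935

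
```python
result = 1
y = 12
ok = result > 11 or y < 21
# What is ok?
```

Trace:
`result = 1` → result = 1
`y = 12` → y = 12
`ok = result > 11 or y < 21` → ok = True
So ok = True

Answer: True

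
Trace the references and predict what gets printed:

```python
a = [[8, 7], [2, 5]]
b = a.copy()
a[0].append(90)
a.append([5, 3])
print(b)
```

Key concept: shallow copy with nested lists.
Step by step:
`a = [[8, 7], [2, 5]]` → a = [[8, 7], [2, 5]]
`b = a.copy()` → b = [[8, 7], [2, 5]]
`a[0].append(90)` → a = [[8, 7, 90], [2, 5]]; b = [[8, 7, 90], [2, 5]]
`a.append([5, 3])` → a = [[8, 7, 90], [2, 5], [5, 3]]
`print(b)` → prints [[8, 7, 90], [2, 5]]

Answer: [[8, 7, 90], [2, 5]]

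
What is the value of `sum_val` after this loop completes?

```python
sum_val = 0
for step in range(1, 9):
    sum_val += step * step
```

Sum of squares 1² to 8² = 204
`sum_val` takes the values: 0 → 1 → 5 → 14 → 30 → 55 → 91 → 140 → 204

Answer: 204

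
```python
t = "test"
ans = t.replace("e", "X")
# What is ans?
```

Trace:
`t = "test"` → t = 'test'
`ans = t.replace("e", "X")` → ans = 'tXst'
So ans = 'tXst'

Answer: 'tXst'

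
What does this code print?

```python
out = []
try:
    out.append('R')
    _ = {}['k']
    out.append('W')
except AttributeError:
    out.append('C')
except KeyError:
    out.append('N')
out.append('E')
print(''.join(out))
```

Execution trace: 'R' (try body) → 'N' (except KeyError) → 'E' (after the try/except). Output: RNE

Answer: RNE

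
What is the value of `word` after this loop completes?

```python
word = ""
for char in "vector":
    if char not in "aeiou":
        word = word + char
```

Remove vowels from 'vector'
`word` takes the values: "" → "v" → "vc" → "vct" → "vctr"

Answer: "vctr"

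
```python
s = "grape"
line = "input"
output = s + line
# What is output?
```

Trace:
`s = "grape"` → s = 'grape'
`line = "input"` → line = 'input'
`output = s + line` → output = 'grapeinput'
So output = 'grapeinput'

Answer: 'grapeinput'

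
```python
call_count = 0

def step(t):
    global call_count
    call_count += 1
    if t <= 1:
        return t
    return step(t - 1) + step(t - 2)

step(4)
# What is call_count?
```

Calls(t) = 1 + Calls(t-1) + Calls(t-2); Calls(0)=Calls(1)=1. For t=4 this gives 9.

Answer: 9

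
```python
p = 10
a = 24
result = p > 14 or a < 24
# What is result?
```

Trace:
`p = 10` → p = 10
`a = 24` → a = 24
`result = p > 14 or a < 24` → result = False
So result = False

Answer: False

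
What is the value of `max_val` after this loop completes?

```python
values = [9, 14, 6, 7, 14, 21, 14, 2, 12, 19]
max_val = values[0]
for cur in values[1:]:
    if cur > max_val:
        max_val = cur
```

Maximum of [9, 14, 6, 7, 14, 21, 14, 2, 12, 19]
`max_val` takes the values: 9 → 14 → 21

Answer: 21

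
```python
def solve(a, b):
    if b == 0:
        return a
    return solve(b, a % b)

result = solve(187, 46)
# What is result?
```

solve(187, 46) -> solve(46, 3) -> solve(3, 1) -> solve(1, 0) -> 1

Answer: 1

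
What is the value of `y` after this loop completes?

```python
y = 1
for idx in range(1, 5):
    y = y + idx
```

Start at 1, add 1 through 4
`y` takes the values: 1 → 2 → 4 → 7 → 11

Answer: 11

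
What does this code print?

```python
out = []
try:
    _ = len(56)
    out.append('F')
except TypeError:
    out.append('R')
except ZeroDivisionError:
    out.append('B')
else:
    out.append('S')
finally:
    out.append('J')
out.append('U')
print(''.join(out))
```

Execution trace: 'R' (except TypeError) → 'J' (finally) → 'U' (after the try/except). Output: RJU

Answer: RJU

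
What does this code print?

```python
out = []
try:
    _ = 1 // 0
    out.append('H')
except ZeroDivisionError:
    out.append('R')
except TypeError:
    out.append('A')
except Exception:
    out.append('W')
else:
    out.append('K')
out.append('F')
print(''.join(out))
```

Execution trace: 'R' (except ZeroDivisionError) → 'F' (after the try/except). Output: RF

Answer: RF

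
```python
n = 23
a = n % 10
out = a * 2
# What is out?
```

Trace:
`n = 23` → n = 23
`a = n % 10` → a = 3
`out = a * 2` → out = 6
So out = 6

Answer: 6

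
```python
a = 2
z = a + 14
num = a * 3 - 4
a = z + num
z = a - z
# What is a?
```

Trace:
`a = 2` → a = 2
`z = a + 14` → z = 16
`num = a * 3 - 4` → num = 2
`a = z + num` → a = 18
`z = a - z` → z = 2
So a = 18

Answer: 18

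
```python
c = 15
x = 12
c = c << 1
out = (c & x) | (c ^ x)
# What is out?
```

Trace:
`c = 15` → c = 15
`x = 12` → x = 12
`c = c << 1` → c = 30
`out = (c & x) | (c ^ x)` → out = 30
So out = 30

Answer: 30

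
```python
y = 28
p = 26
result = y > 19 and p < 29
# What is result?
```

Trace:
`y = 28` → y = 28
`p = 26` → p = 26
`result = y > 19 and p < 29` → result = True
So result = True

Answer: True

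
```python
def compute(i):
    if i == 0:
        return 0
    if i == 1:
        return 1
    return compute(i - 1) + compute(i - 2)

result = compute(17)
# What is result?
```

Build up from base cases: compute(0)=0, compute(1)=1, compute(2)=1, compute(3)=2, compute(4)=3, compute(5)=5, compute(6)=8, ..., compute(17)=1597

Answer: 1597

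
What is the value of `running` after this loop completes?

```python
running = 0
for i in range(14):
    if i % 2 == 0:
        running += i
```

Sum of even numbers 0 to 13
`running` takes the values: 0 → 2 → 6 → 12 → 20 → 30 → 42

Answer: 42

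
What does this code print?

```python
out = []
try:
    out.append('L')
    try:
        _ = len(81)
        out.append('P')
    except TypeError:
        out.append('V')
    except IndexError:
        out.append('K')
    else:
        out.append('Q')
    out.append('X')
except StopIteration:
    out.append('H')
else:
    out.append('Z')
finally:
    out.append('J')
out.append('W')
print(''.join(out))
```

Execution trace: 'L' (try body) → 'V' (inner except TypeError) → 'X' (try body, no exception) → 'Z' (else) → 'J' (finally) → 'W' (after the try/except). Output: LVXZJW

Answer: LVXZJW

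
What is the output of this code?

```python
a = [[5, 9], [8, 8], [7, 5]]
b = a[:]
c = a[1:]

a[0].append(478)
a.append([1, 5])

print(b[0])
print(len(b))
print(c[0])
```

Key concept: slice with nested mutation.
Step by step:
`a = [[5, 9], [8, 8], [7, 5]]` → a = [[5, 9], [8, 8], [7, 5]]
`b = a[:]` → b = [[5, 9], [8, 8], [7, 5]]
`c = a[1:]` → c = [[8, 8], [7, 5]]
`a[0].append(478)` → a = [[5, 9, 478], [8, 8], [7, 5]]; b = [[5, 9, 478], [8, 8], [7, 5]]
`a.append([1, 5])` → a = [[5, 9, 478], [8, 8], [7, 5], [1, 5]]
`print(b[0])` → prints [5, 9, 478]
`print(len(b))` → prints 3
`print(c[0])` → prints [8, 8]

Answer:
[5, 9, 478]
3
[8, 8]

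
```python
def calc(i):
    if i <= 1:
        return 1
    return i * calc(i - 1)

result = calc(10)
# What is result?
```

calc(10) = 10 * 9 * 8 * 7 * 6 * 5 * 4 * 3 * 2 * 1 = 3628800

Answer: 3628800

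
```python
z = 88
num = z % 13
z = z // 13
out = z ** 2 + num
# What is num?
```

Trace:
`z = 88` → z = 88
`num = z % 13` → num = 10
`z = z // 13` → z = 6
`out = z ** 2 + num` → out = 46
So num = 10

Answer: 10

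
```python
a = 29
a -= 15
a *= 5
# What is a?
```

Trace:
`a = 29` → a = 29
`a -= 15` → a = 14
`a *= 5` → a = 70
So a = 70

Answer: 70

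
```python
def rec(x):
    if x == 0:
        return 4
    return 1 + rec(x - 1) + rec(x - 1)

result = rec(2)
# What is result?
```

rec(x) = 1 + 2·rec(x-1), rec(0)=4. Closed form: (4+1)·2^2 - 1 = 19.

Answer: 19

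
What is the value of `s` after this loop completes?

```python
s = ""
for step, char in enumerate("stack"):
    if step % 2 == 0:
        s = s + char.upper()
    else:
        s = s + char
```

Uppercase even positions in 'stack'
`s` takes the values: "" → "S" → "St" → "StA" → "StAc" → "StAcK"

Answer: "StAcK"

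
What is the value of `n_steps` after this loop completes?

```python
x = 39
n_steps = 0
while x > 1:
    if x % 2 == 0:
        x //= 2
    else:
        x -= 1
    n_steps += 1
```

Steps to reduce 39 to 1
`n_steps` takes the values: 0 → 1 → 2 → 3 → 4 → 5 → 6 → 7 → 8

Answer: 8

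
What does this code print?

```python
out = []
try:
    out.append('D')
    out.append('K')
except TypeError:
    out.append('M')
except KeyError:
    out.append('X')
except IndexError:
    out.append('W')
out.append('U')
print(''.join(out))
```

Execution trace: 'D' (try body) → 'K' (try body, no exception) → 'U' (after the try/except). Output: DKU

Answer: DKU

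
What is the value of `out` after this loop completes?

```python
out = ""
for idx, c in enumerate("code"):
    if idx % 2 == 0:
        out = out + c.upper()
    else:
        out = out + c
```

Uppercase even positions in 'code'
`out` takes the values: "" → "C" → "Co" → "CoD" → "CoDe"

Answer: "CoDe"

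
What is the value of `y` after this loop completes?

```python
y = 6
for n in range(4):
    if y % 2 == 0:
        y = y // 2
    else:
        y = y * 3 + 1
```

Collatz-style transformation from 6
`y` takes the values: 6 → 3 → 10 → 5 → 16

Answer: 16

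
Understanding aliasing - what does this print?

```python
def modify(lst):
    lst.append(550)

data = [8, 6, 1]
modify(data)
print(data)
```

Key concept: function modifies passed list.
Step by step:
`data = [8, 6, 1]` → data = [8, 6, 1]
`modify(data)` → data = [8, 6, 1, 550]
`print(data)` → prints [8, 6, 1, 550]

Answer: [8, 6, 1, 550]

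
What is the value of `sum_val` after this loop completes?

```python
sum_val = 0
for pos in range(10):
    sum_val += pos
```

Sum of 0 to 9 = 45
`sum_val` takes the values: 0 → 1 → 3 → 6 → 10 → 15 → 21 → 28 → 36 → 45

Answer: 45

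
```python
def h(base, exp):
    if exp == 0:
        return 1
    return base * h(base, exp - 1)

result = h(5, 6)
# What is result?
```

h(5, 6) = 5 * 5 * 5 * 5 * 5 * 5 = 15625

Answer: 15625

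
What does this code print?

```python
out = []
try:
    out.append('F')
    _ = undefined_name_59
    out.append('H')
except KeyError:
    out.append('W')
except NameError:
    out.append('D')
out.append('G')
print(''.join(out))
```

Execution trace: 'F' (try body) → 'D' (except NameError) → 'G' (after the try/except). Output: FDG

Answer: FDG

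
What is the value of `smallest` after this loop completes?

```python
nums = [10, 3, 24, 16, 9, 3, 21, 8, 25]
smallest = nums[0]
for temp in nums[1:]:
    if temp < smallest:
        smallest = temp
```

Minimum of [10, 3, 24, 16, 9, 3, 21, 8, 25]
`smallest` takes the values: 10 → 3

Answer: 3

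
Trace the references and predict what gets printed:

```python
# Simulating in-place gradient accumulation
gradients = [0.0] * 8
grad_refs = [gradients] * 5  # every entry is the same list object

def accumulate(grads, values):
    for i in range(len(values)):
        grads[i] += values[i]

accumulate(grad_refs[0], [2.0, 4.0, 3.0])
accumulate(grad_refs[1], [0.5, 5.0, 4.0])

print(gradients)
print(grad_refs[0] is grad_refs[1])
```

Key concept: gradient accumulation aliasing.
Step by step:
`gradients = [0.0] * 8` → gradients = [0.0, 0.0, 0.0, 0.0, 0.0, 0.0, 0.0, 0.0]
`grad_refs = [gradients] * 5` → grad_refs = [[0.0, 0.0, 0.0, 0.0, 0.0, 0.0, 0.0, 0.0], [0.0, 0.0, 0.0, 0.0, 0.0, 0.0, 0.0, 0.0], [0.0, 0.0, 0.0, 0.0, 0.0, 0.0, 0.0, 0.0], [0.0, 0.0, 0.0, 0.0, 0.0, 0.0, 0.0, 0.0], [0.0, 0.0, 0.0, 0.0, 0.0, 0.0, 0.0, 0.0]]
`accumulate(grad_refs[0], [2.0, 4.0, 3.0])` → gradients = [2.0, 4.0, 3.0, 0.0, 0.0, 0.0, 0.0, 0.0]; grad_refs = [[2.0, 4.0, 3.0, 0.0, 0.0, 0.0, 0.0, 0.0], [2.0, 4.0, 3.0, 0.0, 0.0, 0.0, 0.0, 0.0], [2.0, 4.0, 3.0, 0.0, 0.0, 0.0, 0.0, 0.0], [2.0, 4.0, 3.0, 0.0, 0.0, 0.0, 0.0, 0.0], [2.0, 4.0, 3.0, 0.0, 0.0, 0.0, 0.0, 0.0]]
`accumulate(grad_refs[1], [0.5, 5.0, 4.0])` → gradients = [2.5, 9.0, 7.0, 0.0, 0.0, 0.0, 0.0, 0.0]; grad_refs = [[2.5, 9.0, 7.0, 0.0, 0.0, 0.0, 0.0, 0.0], [2.5, 9.0, 7.0, 0.0, 0.0, 0.0, 0.0, 0.0], [2.5, 9.0, 7.0, 0.0, 0.0, 0.0, 0.0, 0.0], [2.5, 9.0, 7.0, 0.0, 0.0, 0.0, 0.0, 0.0], [2.5, 9.0, 7.0, 0.0, 0.0, 0.0, 0.0, 0.0]]
`print(gradients)` → prints [2.5, 9.0, 7.0, 0.0, 0.0, 0.0, 0.0, 0.0]
`print(grad_refs[0] is grad_refs[1])` → prints True

Answer:
[2.5, 9.0, 7.0, 0.0, 0.0, 0.0, 0.0, 0.0]
True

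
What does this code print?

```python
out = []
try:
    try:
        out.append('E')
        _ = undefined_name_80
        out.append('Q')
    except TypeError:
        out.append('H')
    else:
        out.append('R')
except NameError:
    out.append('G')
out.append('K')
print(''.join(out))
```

Execution trace: 'E' (try body) → 'G' (outer except NameError) → 'K' (after the try/except). Output: EGK

Answer: EGK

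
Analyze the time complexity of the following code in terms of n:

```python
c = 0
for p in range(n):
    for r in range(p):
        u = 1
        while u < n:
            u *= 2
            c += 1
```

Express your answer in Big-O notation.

Each loop level contributes: n × n × log n. Multiplying the contributions gives O(n^2 log n).

Answer: O(n^2 log n)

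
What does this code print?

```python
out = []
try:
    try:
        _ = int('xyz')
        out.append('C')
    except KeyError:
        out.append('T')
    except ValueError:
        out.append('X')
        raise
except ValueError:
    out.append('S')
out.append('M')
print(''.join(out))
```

Execution trace: 'X' (inner except ValueError) → 'S' (outer except ValueError) → 'M' (after the try/except). Output: XSM

Answer: XSM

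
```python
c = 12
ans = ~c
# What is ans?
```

Trace:
`c = 12` → c = 12
`ans = ~c` → ans = -13
So ans = -13

Answer: -13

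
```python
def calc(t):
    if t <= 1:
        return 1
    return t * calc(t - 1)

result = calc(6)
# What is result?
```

calc(6) = 6 * 5 * 4 * 3 * 2 * 1 = 720

Answer: 720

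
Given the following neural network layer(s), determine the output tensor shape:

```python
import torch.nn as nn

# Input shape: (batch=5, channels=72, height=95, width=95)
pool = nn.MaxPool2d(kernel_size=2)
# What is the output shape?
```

Input: (5, 72, 95, 95) -> Output: (5, 72, 47, 47)

Answer: (5, 72, 47, 47)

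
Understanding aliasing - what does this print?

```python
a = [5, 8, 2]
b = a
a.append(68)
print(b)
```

Key concept: basic list aliasing.
Step by step:
`a = [5, 8, 2]` → a = [5, 8, 2]
`b = a` → b = [5, 8, 2] (same object as a)
`a.append(68)` → a = [5, 8, 2, 68] (same object as b); b = [5, 8, 2, 68] (same object as a)
`print(b)` → prints [5, 8, 2, 68]

Answer: [5, 8, 2, 68]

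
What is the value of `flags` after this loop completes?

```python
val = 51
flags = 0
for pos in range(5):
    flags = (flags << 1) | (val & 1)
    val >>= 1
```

Reverse lowest 5 bits of 51
`flags` takes the values: 0 → 1 → 3 → 6 → 12 → 25

Answer: 25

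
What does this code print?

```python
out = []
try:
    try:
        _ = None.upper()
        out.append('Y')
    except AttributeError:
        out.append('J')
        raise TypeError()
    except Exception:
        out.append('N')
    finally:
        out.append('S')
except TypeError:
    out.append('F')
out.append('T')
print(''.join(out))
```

Execution trace: 'J' (inner except AttributeError) → 'S' (inner finally) → 'F' (outer except TypeError) → 'T' (after the try/except). Output: JSFT

Answer: JSFT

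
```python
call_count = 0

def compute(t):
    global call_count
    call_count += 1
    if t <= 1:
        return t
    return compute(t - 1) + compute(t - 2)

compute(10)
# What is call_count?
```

Calls(t) = 1 + Calls(t-1) + Calls(t-2); Calls(0)=Calls(1)=1. For t=10 this gives 177.

Answer: 177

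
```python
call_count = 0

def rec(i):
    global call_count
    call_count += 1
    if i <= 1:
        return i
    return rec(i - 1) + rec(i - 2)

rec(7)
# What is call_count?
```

Calls(i) = 1 + Calls(i-1) + Calls(i-2); Calls(0)=Calls(1)=1. For i=7 this gives 41.

Answer: 41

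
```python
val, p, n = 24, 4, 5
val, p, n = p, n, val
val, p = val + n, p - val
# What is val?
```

Trace:
`val, p, n = 24, 4, 5` → val = 24; p = 4; n = 5
`val, p, n = p, n, val` → val = 4; p = 5; n = 24
`val, p = val + n, p - val` → val = 28; p = 1
So val = 28

Answer: 28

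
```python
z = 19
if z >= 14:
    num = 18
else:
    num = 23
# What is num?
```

Trace:
`z = 19` → z = 19
`if z >= 14: ...` → z >= 14 is True → num = 18
So num = 18

Answer: 18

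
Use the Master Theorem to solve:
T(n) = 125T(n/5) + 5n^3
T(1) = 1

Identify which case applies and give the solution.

a=125, b=5, f(n)=5n^3. log_5(125) = 3. Since c=3 = 3, Case 2 applies: T(n) = Θ(n^log_b(a) · log n) = O(n^3 log n).

Answer: O(n^3 log n) - Case 2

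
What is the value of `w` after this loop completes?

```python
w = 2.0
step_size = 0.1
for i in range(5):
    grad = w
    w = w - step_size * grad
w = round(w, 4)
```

Gradient descent: w = 2.0 * (1 - 0.1)^5
`w` takes the values: 2.0 → 1.8 → 1.62 → 1.458 → 1.3122 → 1.18098 → 1.181

Answer: 1.181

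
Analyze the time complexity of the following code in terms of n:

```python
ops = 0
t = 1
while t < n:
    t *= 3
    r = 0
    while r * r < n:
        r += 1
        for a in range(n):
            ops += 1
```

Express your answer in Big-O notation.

Each loop level contributes: log n × √n × n. Multiplying the contributions gives O(n√n log n).

Answer: O(n√n log n)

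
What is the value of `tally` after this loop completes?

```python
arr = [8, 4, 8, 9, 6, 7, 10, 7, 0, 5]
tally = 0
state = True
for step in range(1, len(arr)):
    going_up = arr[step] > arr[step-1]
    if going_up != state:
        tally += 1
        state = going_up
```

Count direction changes in [8, 4, 8, 9, 6, 7, 10, 7, 0, 5]
`tally` takes the values: 0 → 1 → 2 → 3 → 4 → 5 → 6

Answer: 6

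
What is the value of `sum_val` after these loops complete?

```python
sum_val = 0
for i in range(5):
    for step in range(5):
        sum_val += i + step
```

Sum of all i+step for i,step in 5x5
`sum_val` takes the values: 0 → 1 → 3 → 6 → 10 → 11 → 13 → 16 → 20 → 25 → 27 → 30 → 34 → 39 → 45 → 48 → 52 → 57 → 63 → 70 → 74 → 79 → 85 → 92 → 100

Answer: 100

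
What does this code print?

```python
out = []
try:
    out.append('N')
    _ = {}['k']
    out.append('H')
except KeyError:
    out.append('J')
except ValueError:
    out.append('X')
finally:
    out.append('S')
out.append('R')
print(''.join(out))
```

Execution trace: 'N' (try body) → 'J' (except KeyError) → 'S' (finally) → 'R' (after the try/except). Output: NJSR

Answer: NJSR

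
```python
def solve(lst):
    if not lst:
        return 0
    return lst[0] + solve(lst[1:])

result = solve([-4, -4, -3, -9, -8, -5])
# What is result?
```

(-4) + (-4) + (-3) + (-9) + (-8) + (-5) + 0 = -33

Answer: -33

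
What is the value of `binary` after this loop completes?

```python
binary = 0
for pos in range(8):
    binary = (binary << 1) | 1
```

Build 8 consecutive 1-bits: 0b11111111
`binary` takes the values: 0 → 1 → 3 → 7 → 15 → 31 → 63 → 127 → 255

Answer: 255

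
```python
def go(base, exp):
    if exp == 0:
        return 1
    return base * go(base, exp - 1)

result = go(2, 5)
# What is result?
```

go(2, 5) = 2 * 2 * 2 * 2 * 2 = 32

Answer: 32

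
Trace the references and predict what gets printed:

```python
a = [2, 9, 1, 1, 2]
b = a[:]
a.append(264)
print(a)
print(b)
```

Key concept: slice [:] creates copy.
Step by step:
`a = [2, 9, 1, 1, 2]` → a = [2, 9, 1, 1, 2]
`b = a[:]` → b = [2, 9, 1, 1, 2]
`a.append(264)` → a = [2, 9, 1, 1, 2, 264]
`print(a)` → prints [2, 9, 1, 1, 2, 264]
`print(b)` → prints [2, 9, 1, 1, 2]

Answer:
[2, 9, 1, 1, 2, 264]
[2, 9, 1, 1, 2]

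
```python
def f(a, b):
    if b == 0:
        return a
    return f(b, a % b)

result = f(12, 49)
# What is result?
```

f(12, 49) -> f(49, 12) -> f(12, 1) -> f(1, 0) -> 1

Answer: 1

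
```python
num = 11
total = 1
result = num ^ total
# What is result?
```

Trace:
`num = 11` → num = 11
`total = 1` → total = 1
`result = num ^ total` → result = 10
So result = 10

Answer: 10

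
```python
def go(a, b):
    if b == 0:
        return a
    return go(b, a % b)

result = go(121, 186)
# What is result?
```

go(121, 186) -> go(186, 121) -> go(121, 65) -> go(65, 56) -> go(56, 9) -> go(9, 2) -> go(2, 1) -> go(1, 0) -> 1

Answer: 1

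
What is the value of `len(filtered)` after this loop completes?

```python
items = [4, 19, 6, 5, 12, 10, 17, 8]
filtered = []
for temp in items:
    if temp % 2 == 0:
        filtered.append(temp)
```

Count even numbers in [4, 19, 6, 5, 12, 10, 17, 8]
`filtered` takes the values: [] → [4] → [4, 6] → [4, 6, 12] → [4, 6, 12, 10] → [4, 6, 12, 10, 8]
So `len(filtered)` = 5

Answer: 5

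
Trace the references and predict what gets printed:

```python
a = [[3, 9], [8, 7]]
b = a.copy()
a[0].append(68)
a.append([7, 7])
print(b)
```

Key concept: shallow copy with nested lists.
Step by step:
`a = [[3, 9], [8, 7]]` → a = [[3, 9], [8, 7]]
`b = a.copy()` → b = [[3, 9], [8, 7]]
`a[0].append(68)` → a = [[3, 9, 68], [8, 7]]; b = [[3, 9, 68], [8, 7]]
`a.append([7, 7])` → a = [[3, 9, 68], [8, 7], [7, 7]]
`print(b)` → prints [[3, 9, 68], [8, 7]]

Answer: [[3, 9, 68], [8, 7]]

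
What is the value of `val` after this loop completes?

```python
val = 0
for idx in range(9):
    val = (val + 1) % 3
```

Increment mod 3, 9 times = 0
`val` takes the values: 0 → 1 → 2 → 0 → 1 → 2 → 0 → 1 → 2 → 0

Answer: 0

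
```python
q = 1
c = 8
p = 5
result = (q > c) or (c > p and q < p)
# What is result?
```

Trace:
`q = 1` → q = 1
`c = 8` → c = 8
`p = 5` → p = 5
`result = (q > c) or (c > p and q < p)` → result = True
So result = True

Answer: True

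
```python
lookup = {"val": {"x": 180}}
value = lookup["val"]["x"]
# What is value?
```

Trace:
`lookup = {"val": {"x": 180}}` → lookup = {'val': {'x': 180}}
`value = lookup["val"]["x"]` → value = 180
So value = 180

Answer: 180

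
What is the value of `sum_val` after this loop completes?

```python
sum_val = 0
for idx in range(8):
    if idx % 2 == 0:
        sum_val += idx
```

Sum of even numbers 0 to 7
`sum_val` takes the values: 0 → 2 → 6 → 12

Answer: 12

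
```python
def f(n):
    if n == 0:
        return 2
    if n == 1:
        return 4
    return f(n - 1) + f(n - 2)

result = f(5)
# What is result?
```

Build up from base cases: f(0)=2, f(1)=4, f(2)=6, f(3)=10, f(4)=16, f(5)=26

Answer: 26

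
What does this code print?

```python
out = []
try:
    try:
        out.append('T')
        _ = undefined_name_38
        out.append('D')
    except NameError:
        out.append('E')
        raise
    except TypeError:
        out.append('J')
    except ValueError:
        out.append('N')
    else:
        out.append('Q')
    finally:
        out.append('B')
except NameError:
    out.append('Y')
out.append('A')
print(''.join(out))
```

Execution trace: 'T' (inner try body) → 'E' (inner except NameError) → 'B' (inner finally) → 'Y' (outer except NameError) → 'A' (after the try/except). Output: TEBYA

Answer: TEBYA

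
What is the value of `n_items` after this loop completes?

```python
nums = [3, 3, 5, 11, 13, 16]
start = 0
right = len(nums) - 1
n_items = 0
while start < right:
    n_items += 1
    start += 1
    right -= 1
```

Iterations until pointers meet (list length 6)
`n_items` takes the values: 0 → 1 → 2 → 3

Answer: 3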